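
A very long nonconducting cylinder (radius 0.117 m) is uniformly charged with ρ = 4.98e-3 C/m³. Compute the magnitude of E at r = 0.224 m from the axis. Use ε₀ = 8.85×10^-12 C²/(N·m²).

Choose a coaxial cylinder of radius r = 0.224 m (arbitrary length L) as the Gaussian surface (r > 0.117 m, full cross-section enclosed).
λ_enc = ρ·πR² = (4.98×10^-3)π(0.117)² = 2.142×10^-4 C/m.
Applying ∮E·dA = Q_enc/ε₀ with the end caps contributing no flux:
E = |λ_enc|/(2πε₀r) = (2.142×10^-4)/(2π·8.85×10^-12·0.224) = 1.72×10^7 N/C.

1.72×10^7 N/C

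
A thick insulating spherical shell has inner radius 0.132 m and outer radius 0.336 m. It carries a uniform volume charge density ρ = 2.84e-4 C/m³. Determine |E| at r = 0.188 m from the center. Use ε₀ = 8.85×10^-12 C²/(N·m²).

|E| = 1.31×10^6 N/C

Symmetry ⇒ E = E(r) r̂. Gaussian sphere of radius r = 0.188 m (within the shell material, 0.132 m < r < 0.336 m).
Only the shell between 0.132 m and r is enclosed: Q_enc = ρ·(4π/3)(r³ − a³) = (2.84e-4)·(4π/3)·((0.188)³ − (0.132)³) = 5.169×10^-6 C.
Since E is radial and uniform over the Gaussian sphere, Φ = E·4πr² = Q_enc/ε₀.
E = |Q_enc|/(4πε₀r²) = (5.169e-6)/(4π·8.85×10^-12·(0.188)²) = 1.31e6 N/C.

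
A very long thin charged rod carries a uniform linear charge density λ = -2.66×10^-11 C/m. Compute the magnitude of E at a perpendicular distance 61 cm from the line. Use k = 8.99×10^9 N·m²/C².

E ≈ 0.784 N/C

By cylindrical symmetry E is radial; use a coaxial Gaussian cylinder of radius 61 cm and length L.
Q_enc = λL, so λ_enc = -2.66×10^-11 C/m.
By Gauss's law (flux through the curved wall only), E·2πrL = λ_enc L/ε₀.
E = 2k|λ_enc|/r = 2(8.99×10^9)(2.66×10^-11)/(0.61) = 0.784 N/C.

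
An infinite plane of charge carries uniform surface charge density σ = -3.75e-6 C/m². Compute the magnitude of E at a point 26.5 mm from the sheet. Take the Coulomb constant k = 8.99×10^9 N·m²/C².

E = 2.12e5 N/C

By planar symmetry E is perpendicular to the sheet and uniform; use a Gaussian pillbox with flat faces of area A on each side of the sheet.
Flux Φ = 2EA and Q_enc = σA, so 2EA = σA/ε₀ ⇒ E = |σ|/(2ε₀), independent of distance.
E = 2πk|σ| = 2π(8.99×10^9)(3.75×10^-6) = 2.12×10^5 N/C.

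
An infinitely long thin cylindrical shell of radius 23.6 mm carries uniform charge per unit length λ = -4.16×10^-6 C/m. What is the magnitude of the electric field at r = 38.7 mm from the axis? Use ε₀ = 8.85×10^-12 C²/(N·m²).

1.93×10^6 N/C

By cylindrical symmetry E is radial; use a coaxial Gaussian cylinder of radius 38.7 mm and length L (r > 23.6 mm).
The full line charge is enclosed: λ_enc = -4.16×10^-6 C/m.
By Gauss's law (flux through the curved wall only), E·2πrL = λ_enc L/ε₀.
E = |λ_enc|/(2πε₀r) = (4.16×10^-6)/(2π·8.85×10^-12·0.0387) = 1.93×10^6 N/C.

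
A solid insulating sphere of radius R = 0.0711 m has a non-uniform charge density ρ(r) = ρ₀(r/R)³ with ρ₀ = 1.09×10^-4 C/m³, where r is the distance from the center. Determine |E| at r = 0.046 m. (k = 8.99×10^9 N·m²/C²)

Take a concentric spherical Gaussian surface of radius r = 0.046 m (r < R).
Integrate the density: Q_enc = 4π ∫₀^r ρ₀(r'/R)^3 r'² dr' = 4πρ₀ r^6/(6·R³) = 6.018e-9 C.
Since E is radial and uniform over the Gaussian sphere, Φ = E·4πr² = Q_enc/ε₀.
E = k|Q_enc|/r² = (8.99×10^9)(6.018×10^-9)/(0.046)² = 2.56×10^4 N/C.

E = 2.56×10^4 N/C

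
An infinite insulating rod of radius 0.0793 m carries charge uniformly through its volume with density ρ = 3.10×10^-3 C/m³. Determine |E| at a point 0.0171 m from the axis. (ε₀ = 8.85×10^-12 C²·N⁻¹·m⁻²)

Take a coaxial cylindrical Gaussian surface of radius r = 0.0171 m and length L (r < R).
Charge inside radius r per length L is ρ·πr²·L, so λ_enc = ρπr² = 2.848×10^-6 C/m.
Since E is radial and uniform over the curved surface, Φ = E·2πrL = Q_enc/ε₀ = λ_enc L/ε₀.
E = |λ_enc|/(2πε₀r) = (2.848×10^-6)/(2π·8.85×10^-12·0.0171) = 2.99e6 N/C.

|E| = 2.99e6 V/m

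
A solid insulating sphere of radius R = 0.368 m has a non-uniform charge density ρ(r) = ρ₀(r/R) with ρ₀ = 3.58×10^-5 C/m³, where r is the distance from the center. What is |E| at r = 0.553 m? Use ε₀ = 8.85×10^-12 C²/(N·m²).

Symmetry ⇒ E = E(r) r̂. Gaussian sphere of radius r = 0.553 m (r > R, all charge enclosed).
Q_enc = 4π ∫₀^R ρ₀(r'/R)^1 r'² dr' = 4πρ₀R³/4 = 5.605e-6 C.
Since E is radial and uniform over the Gaussian sphere, Φ = E·4πr² = Q_enc/ε₀.
E = |Q_enc|/(4πε₀r²) = (5.605×10^-6)/(4π·8.85×10^-12·(0.553)²) = 1.65×10^5 N/C.

|E| ≈ 1.65e5 N/C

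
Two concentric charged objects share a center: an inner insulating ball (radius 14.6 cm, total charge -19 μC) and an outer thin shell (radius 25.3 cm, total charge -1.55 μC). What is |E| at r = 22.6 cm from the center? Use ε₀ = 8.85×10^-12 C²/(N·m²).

E = 3.34e6 V/m

Take a concentric spherical Gaussian surface of radius r = 22.6 cm (between the bodies, 14.6 cm < r < 25.3 cm).
Only the inner charge is enclosed; the outer shell contributes nothing inside itself. Q_enc = -19 μC = -1.90e-5 C.
By Gauss's law, ∮E·dA = E·4πr² = Q_enc/ε₀.
E = |Q_enc|/(4πε₀r²) = (1.90×10^-5)/(4π·8.85×10^-12·(0.226)²) = 3.34e6 N/C.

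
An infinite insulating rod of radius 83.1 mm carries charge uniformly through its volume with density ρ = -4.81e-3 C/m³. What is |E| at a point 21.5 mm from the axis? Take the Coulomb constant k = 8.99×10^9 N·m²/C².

E ≈ 5.84e6 V/m

Take a coaxial cylindrical Gaussian surface of radius r = 21.5 mm and length L (r < R).
Charge inside radius r per length L is ρ·πr²·L, so λ_enc = ρπr² = -6.985×10^-6 C/m.
Since E is radial and uniform over the curved surface, Φ = E·2πrL = Q_enc/ε₀ = λ_enc L/ε₀.
E = 2k|λ_enc|/r = 2(8.99×10^9)(6.985e-6)/(0.0215) = 5.84×10^6 N/C.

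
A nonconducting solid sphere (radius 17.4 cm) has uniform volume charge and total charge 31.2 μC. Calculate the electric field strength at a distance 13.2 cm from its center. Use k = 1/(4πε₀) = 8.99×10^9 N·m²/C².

Take a concentric spherical Gaussian surface of radius r = 13.2 cm (r < R).
For a uniform sphere the enclosed fraction is (r/R)³, so Q_enc = (31.2 μC)(0.132/0.174)³ = 1.362×10^-5 C.
Since E is radial and uniform over the Gaussian sphere, Φ = E·4πr² = Q_enc/ε₀.
E = k|Q_enc|/r² = (8.99×10^9)(1.362×10^-5)/(0.132)² = 7.03e6 N/C.

|E| = 7.03×10^6 N/C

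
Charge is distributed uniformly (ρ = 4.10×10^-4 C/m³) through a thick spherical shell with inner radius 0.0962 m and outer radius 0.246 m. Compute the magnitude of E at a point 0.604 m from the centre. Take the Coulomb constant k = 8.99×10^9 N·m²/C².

Take a concentric spherical Gaussian surface of radius r = 0.604 m (r > 0.246 m, enclosing the whole shell).
Q_enc = ρ·(4π/3)(b³ − a³) = (4.10×10^-4)·(4π/3)·((0.246)³ − (0.0962)³) = 2.404e-5 C.
Since E is radial and uniform over the Gaussian sphere, Φ = E·4πr² = Q_enc/ε₀.
E = k|Q_enc|/r² = (8.99×10^9)(2.404×10^-5)/(0.604)² = 5.92e5 N/C.

E = 5.92e5 V/m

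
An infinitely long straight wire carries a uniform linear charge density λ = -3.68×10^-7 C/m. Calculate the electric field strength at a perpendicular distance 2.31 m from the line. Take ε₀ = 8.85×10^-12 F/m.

|E| ≈ 2.86e3 V/m

Take a coaxial cylindrical Gaussian surface of radius r = 2.31 m and length L.
Q_enc = λL, so λ_enc = -3.68e-7 C/m.
By Gauss's law (flux through the curved wall only), E·2πrL = λ_enc L/ε₀.
E = |λ_enc|/(2πε₀r) = (3.68×10^-7)/(2π·8.85×10^-12·2.31) = 2.86e3 N/C.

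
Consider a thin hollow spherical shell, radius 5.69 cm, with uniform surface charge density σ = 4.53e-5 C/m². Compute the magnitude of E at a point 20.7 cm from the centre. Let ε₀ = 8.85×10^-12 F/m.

|E| = 3.87e5 N/C

Use a concentric Gaussian sphere at r = 20.7 cm (r > 5.69 cm).
The entire shell is enclosed: Q_enc = σ·4πR² = (4.53×10^-5)·4π·(0.0569)² = 1.843×10^-6 C.
By Gauss's law, ∮E·dA = E·4πr² = Q_enc/ε₀.
E = |Q_enc|/(4πε₀r²) = (1.843×10^-6)/(4π·8.85×10^-12·(0.207)²) = 3.87×10^5 N/C.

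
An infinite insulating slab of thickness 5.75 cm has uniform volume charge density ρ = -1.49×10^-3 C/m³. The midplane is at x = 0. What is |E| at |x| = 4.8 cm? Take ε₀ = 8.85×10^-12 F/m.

|E| ≈ 4.84×10^6 N/C

The point |x| = 4.8 cm lies outside the slab (half-thickness 0.02875 m). A symmetric pillbox spanning the full slab encloses Q_enc = ρ·d·A.
Flux = 2EA ⇒ E = |ρ|d/(2ε₀), independent of distance outside.
E = (1.49e-3)(0.0575)/(2·8.85×10^-12) = 4.84e6 N/C.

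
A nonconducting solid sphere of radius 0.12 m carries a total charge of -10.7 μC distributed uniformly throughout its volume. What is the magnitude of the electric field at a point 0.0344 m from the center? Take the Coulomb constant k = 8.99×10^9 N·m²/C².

|E| ≈ 1.91×10^6 N/C

By spherical symmetry E is radial; choose a Gaussian sphere of radius r = 0.0344 m (r < R).
For a uniform sphere the enclosed fraction is (r/R)³, so Q_enc = (-10.7 μC)(0.0344/0.12)³ = -2.521×10^-7 C.
Since E is radial and uniform over the Gaussian sphere, Φ = E·4πr² = Q_enc/ε₀.
E = k|Q_enc|/r² = (8.99×10^9)(2.521×10^-7)/(0.0344)² = 1.91×10^6 N/C.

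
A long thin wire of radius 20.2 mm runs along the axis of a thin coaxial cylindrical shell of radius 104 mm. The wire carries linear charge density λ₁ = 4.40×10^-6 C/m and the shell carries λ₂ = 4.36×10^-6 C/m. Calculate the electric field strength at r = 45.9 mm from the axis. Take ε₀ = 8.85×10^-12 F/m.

|E| = 1.72×10^6 N/C

Choose a coaxial cylinder of radius r = 45.9 mm (arbitrary length L) as the Gaussian surface (between the conductors, 20.2 mm < r < 104 mm).
Only the inner wire is enclosed; the outer shell contributes nothing inside itself. λ_enc = λ₁ = 4.40×10^-6 C/m.
Since E is radial and uniform over the curved surface, Φ = E·2πrL = Q_enc/ε₀ = λ_enc L/ε₀.
E = |λ_enc|/(2πε₀r) = (4.40e-6)/(2π·8.85×10^-12·0.0459) = 1.72×10^6 N/C.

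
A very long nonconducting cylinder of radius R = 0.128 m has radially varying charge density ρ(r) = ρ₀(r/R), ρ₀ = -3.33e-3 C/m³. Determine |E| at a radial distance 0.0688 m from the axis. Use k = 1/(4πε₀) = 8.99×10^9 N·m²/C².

E ≈ 4.64×10^6 N/C

Coaxial Gaussian cylinder, radius r = 0.0688 m, length L (r < R).
λ_enc = ∫₀^r ρ(r')·2πr' dr' = (2πρ₀/R)·r^3/3 = -1.774×10^-5 C/m.
Since E is radial and uniform over the curved surface, Φ = E·2πrL = Q_enc/ε₀ = λ_enc L/ε₀.
E = 2k|λ_enc|/r = 2(8.99×10^9)(1.774e-5)/(0.0688) = 4.64×10^6 N/C.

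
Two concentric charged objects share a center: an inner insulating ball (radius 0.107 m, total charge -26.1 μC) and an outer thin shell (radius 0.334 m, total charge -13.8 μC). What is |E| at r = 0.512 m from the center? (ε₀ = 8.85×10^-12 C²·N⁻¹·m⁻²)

By spherical symmetry E is radial; choose a Gaussian sphere of radius r = 0.512 m (r > 0.334 m, enclosing both).
Q_enc = (-26.1 μC) + (-13.8 μC) = -3.99e-5 C.
Applying ∮E·dA = Q_enc/ε₀ with Φ = E(4πr²):
E = |Q_enc|/(4πε₀r²) = (3.99×10^-5)/(4π·8.85×10^-12·(0.512)²) = 1.37×10^6 N/C.

E ≈ 1.37×10^6 N/C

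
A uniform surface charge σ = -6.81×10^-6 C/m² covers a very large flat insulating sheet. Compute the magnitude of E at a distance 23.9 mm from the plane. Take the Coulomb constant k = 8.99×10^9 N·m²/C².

By planar symmetry E is perpendicular to the sheet and uniform; use a Gaussian pillbox with flat faces of area A on each side of the sheet.
Only the two end caps contribute flux: Φ = 2EA. With Q_enc = σA, Gauss's law gives E = |σ|/(2ε₀).
E = 2πk|σ| = 2π(8.99×10^9)(6.81e-6) = 3.85×10^5 N/C.

|E| = 3.85e5 V/m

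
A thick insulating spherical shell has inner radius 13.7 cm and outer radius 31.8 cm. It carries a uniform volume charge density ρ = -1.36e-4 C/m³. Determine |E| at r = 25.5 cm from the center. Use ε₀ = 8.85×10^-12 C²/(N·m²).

Take a concentric spherical Gaussian surface of radius r = 25.5 cm (within the shell material, 13.7 cm < r < 31.8 cm).
Enclosed charge is the volume from a to r: Q_enc = (4π/3)ρ(r³ − a³) = -7.981e-6 C.
Since E is radial and uniform over the Gaussian sphere, Φ = E·4πr² = Q_enc/ε₀.
E = |Q_enc|/(4πε₀r²) = (7.981e-6)/(4π·8.85×10^-12·(0.255)²) = 1.10×10^6 N/C.

E = 1.10×10^6 V/m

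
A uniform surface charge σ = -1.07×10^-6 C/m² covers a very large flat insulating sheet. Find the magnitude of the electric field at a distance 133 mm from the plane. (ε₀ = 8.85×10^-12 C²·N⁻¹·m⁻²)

Choose a cylindrical pillbox piercing the sheet, end faces (area A) parallel to it.
Only the two end caps contribute flux: Φ = 2EA. With Q_enc = σA, Gauss's law gives E = |σ|/(2ε₀).
E = |σ|/(2ε₀) = (1.07×10^-6)/(2·8.85×10^-12) = 6.05×10^4 N/C.

E = 6.05×10^4 N/C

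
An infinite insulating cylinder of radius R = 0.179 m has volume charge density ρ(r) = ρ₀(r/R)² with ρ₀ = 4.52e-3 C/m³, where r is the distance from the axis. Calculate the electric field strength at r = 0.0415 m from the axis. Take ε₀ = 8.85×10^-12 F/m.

Take a coaxial cylindrical Gaussian surface of radius r = 0.0415 m and length L (r < R).
Integrating ρ over the cross-section to radius r: λ_enc = (2πρ₀/R²) ∫₀^r r'^3 dr' = 2πρ₀ r^4/(4·R²) = 6.573×10^-7 C/m.
Applying ∮E·dA = Q_enc/ε₀ with the end caps contributing no flux:
E = |λ_enc|/(2πε₀r) = (6.573×10^-7)/(2π·8.85×10^-12·0.0415) = 2.85×10^5 N/C.

|E| = 2.85e5 N/C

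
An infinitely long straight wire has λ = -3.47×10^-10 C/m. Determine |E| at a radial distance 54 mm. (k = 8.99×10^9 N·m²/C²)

Choose a coaxial cylinder of radius r = 54 mm (arbitrary length L) as the Gaussian surface.
Q_enc = λL, so λ_enc = -3.47×10^-10 C/m.
Applying ∮E·dA = Q_enc/ε₀ with the end caps contributing no flux:
E = 2k|λ_enc|/r = 2(8.99×10^9)(3.47×10^-10)/(0.054) = 116 N/C.

|E| ≈ 116 N/C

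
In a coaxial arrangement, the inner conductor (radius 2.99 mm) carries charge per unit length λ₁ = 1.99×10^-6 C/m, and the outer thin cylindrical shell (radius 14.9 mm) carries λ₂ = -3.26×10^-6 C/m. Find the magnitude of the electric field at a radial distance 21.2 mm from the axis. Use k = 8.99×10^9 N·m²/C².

1.08e6 N/C

Coaxial Gaussian cylinder, radius r = 21.2 mm, length L (r > 14.9 mm, enclosing both).
λ_enc = λ₁ + λ₂ = (1.99×10^-6) + (-3.26e-6) = -1.27×10^-6 C/m.
By Gauss's law (flux through the curved wall only), E·2πrL = λ_enc L/ε₀.
E = 2k|λ_enc|/r = 2(8.99×10^9)(1.27×10^-6)/(0.0212) = 1.08×10^6 N/C.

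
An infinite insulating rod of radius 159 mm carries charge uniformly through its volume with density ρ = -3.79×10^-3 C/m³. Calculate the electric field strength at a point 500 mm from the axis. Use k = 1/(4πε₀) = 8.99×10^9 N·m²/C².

|E| = 1.08×10^7 N/C

Take a coaxial cylindrical Gaussian surface of radius r = 500 mm and length L (r > 159 mm, full cross-section enclosed).
λ_enc = ρ·πR² = (-3.79e-3)π(0.159)² = -3.01e-4 C/m.
By Gauss's law (flux through the curved wall only), E·2πrL = λ_enc L/ε₀.
E = 2k|λ_enc|/r = 2(8.99×10^9)(3.01×10^-4)/(0.5) = 1.08×10^7 N/C.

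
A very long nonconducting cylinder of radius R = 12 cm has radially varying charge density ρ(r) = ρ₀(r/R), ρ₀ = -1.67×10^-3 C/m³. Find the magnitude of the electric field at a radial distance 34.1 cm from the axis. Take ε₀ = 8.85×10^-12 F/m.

|E| ≈ 2.66×10^6 N/C

Choose a coaxial cylinder of radius r = 34.1 cm (arbitrary length L) as the Gaussian surface (r > R, full charge per length enclosed).
λ_enc = 2π ∫₀^R ρ₀(r'/R)^1 r' dr' = 2πρ₀R²/3 = -5.037e-5 C/m.
By Gauss's law (flux through the curved wall only), E·2πrL = λ_enc L/ε₀.
E = |λ_enc|/(2πε₀r) = (5.037×10^-5)/(2π·8.85×10^-12·0.341) = 2.66×10^6 N/C.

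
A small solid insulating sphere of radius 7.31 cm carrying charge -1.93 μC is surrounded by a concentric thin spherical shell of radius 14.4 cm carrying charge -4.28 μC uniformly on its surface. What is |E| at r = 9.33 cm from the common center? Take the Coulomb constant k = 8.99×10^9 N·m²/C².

Symmetry ⇒ E = E(r) r̂. Gaussian sphere of radius r = 9.33 cm (between the bodies, 7.31 cm < r < 14.4 cm).
The shell at 14.4 cm lies outside the Gaussian surface, so Q_enc = -1.93 μC = -1.93×10^-6 C.
Since E is radial and uniform over the Gaussian sphere, Φ = E·4πr² = Q_enc/ε₀.
E = k|Q_enc|/r² = (8.99×10^9)(1.93e-6)/(0.0933)² = 1.99×10^6 N/C.

1.99×10^6 N/C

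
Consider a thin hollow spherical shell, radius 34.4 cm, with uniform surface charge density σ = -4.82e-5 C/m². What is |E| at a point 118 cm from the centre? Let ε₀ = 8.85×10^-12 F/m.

By spherical symmetry E is radial; choose a Gaussian sphere of radius r = 118 cm (r > 34.4 cm).
The entire shell is enclosed: Q_enc = σ·4πR² = (-4.82×10^-5)·4π·(0.344)² = -7.168×10^-5 C.
By Gauss's law, ∮E·dA = E·4πr² = Q_enc/ε₀.
E = |Q_enc|/(4πε₀r²) = (7.168×10^-5)/(4π·8.85×10^-12·(1.18)²) = 4.63×10^5 N/C.

E ≈ 4.63×10^5 N/C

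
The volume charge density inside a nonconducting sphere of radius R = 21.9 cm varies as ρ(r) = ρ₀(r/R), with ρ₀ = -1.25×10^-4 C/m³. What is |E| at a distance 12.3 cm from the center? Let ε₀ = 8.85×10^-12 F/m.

Take a concentric spherical Gaussian surface of radius r = 12.3 cm (r < R).
Q_enc = ∫₀^r ρ(r')·4πr'² dr' = (4πρ₀/R) ∫₀^r r'^3 dr' = 4πρ₀ r^4/(4·R) = -4.104×10^-7 C.
Since E is radial and uniform over the Gaussian sphere, Φ = E·4πr² = Q_enc/ε₀.
E = |Q_enc|/(4πε₀r²) = (4.104×10^-7)/(4π·8.85×10^-12·(0.123)²) = 2.44×10^5 N/C.

2.44×10^5 N/C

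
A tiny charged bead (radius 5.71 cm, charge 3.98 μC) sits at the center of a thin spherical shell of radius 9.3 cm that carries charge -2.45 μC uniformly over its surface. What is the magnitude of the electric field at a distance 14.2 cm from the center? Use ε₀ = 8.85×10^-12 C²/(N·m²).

Use a concentric Gaussian sphere at r = 14.2 cm (r > 9.3 cm, enclosing both).
Q_enc = (3.98 μC) + (-2.45 μC) = 1.53e-6 C.
Since E is radial and uniform over the Gaussian sphere, Φ = E·4πr² = Q_enc/ε₀.
E = |Q_enc|/(4πε₀r²) = (1.53×10^-6)/(4π·8.85×10^-12·(0.142)²) = 6.82×10^5 N/C.

|E| = 6.82e5 V/m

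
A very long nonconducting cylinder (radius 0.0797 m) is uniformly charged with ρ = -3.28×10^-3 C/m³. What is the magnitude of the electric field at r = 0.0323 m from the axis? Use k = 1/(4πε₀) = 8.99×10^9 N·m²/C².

E ≈ 5.98×10^6 V/m

Coaxial Gaussian cylinder, radius r = 0.0323 m, length L (r < R).
Charge inside radius r per length L is ρ·πr²·L, so λ_enc = ρπr² = -1.075×10^-5 C/m.
Since E is radial and uniform over the curved surface, Φ = E·2πrL = Q_enc/ε₀ = λ_enc L/ε₀.
E = 2k|λ_enc|/r = 2(8.99×10^9)(1.075e-5)/(0.0323) = 5.98×10^6 N/C.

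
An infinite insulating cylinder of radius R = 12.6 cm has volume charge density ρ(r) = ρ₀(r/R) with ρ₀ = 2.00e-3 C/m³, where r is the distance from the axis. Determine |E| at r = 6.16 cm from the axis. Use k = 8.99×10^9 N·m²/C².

E = 2.27×10^6 N/C

Choose a coaxial cylinder of radius r = 6.16 cm (arbitrary length L) as the Gaussian surface (r < R).
Integrating ρ over the cross-section to radius r: λ_enc = (2πρ₀/R) ∫₀^r r'^2 dr' = 2πρ₀ r^3/(3·R) = 7.771e-6 C/m.
Applying ∮E·dA = Q_enc/ε₀ with the end caps contributing no flux:
E = 2k|λ_enc|/r = 2(8.99×10^9)(7.771×10^-6)/(0.0616) = 2.27×10^6 N/C.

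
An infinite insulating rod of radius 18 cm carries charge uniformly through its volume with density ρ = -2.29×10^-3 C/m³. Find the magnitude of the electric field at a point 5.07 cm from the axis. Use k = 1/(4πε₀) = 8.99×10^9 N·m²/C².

Choose a coaxial cylinder of radius r = 5.07 cm (arbitrary length L) as the Gaussian surface (r < R).
Charge inside radius r per length L is ρ·πr²·L, so λ_enc = ρπr² = -1.849e-5 C/m.
By Gauss's law (flux through the curved wall only), E·2πrL = λ_enc L/ε₀.
E = 2k|λ_enc|/r = 2(8.99×10^9)(1.849×10^-5)/(0.0507) = 6.56×10^6 N/C.

|E| ≈ 6.56e6 N/C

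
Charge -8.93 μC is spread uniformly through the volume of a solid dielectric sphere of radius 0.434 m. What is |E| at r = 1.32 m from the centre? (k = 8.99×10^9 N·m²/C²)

E ≈ 4.61×10^4 N/C

By spherical symmetry E is radial; choose a Gaussian sphere of radius r = 1.32 m (r > R, so the entire charge is enclosed).
Q_enc = -8.93 μC = -8.93e-6 C.
Since E is radial and uniform over the Gaussian sphere, Φ = E·4πr² = Q_enc/ε₀.
E = k|Q_enc|/r² = (8.99×10^9)(8.93×10^-6)/(1.32)² = 4.61e4 N/C.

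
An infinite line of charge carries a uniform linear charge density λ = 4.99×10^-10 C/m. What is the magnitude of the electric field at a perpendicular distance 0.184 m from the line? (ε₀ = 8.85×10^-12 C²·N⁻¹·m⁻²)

Choose a coaxial cylinder of radius r = 0.184 m (arbitrary length L) as the Gaussian surface.
Q_enc = λL, so λ_enc = 4.99e-10 C/m.
Since E is radial and uniform over the curved surface, Φ = E·2πrL = Q_enc/ε₀ = λ_enc L/ε₀.
E = |λ_enc|/(2πε₀r) = (4.99×10^-10)/(2π·8.85×10^-12·0.184) = 48.8 N/C.

E = 48.8 N/C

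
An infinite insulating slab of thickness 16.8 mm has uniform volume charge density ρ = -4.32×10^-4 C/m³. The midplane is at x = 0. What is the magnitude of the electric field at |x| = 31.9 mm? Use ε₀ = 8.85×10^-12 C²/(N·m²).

|E| = 4.10×10^5 N/C

The point |x| = 31.9 mm lies outside the slab (half-thickness 0.0084 m). A symmetric pillbox spanning the full slab encloses Q_enc = ρ·d·A.
Flux = 2EA ⇒ E = |ρ|d/(2ε₀), independent of distance outside.
E = (4.32×10^-4)(0.0168)/(2·8.85×10^-12) = 4.10×10^5 N/C.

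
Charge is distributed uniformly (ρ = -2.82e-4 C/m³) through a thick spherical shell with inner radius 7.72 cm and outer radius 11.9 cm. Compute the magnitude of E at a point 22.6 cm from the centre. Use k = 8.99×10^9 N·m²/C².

E = 2.55e5 N/C

Use a concentric Gaussian sphere at r = 22.6 cm (r > 11.9 cm, enclosing the whole shell).
Q_enc = ρ·(4π/3)(b³ − a³) = (-2.82e-4)·(4π/3)·((0.119)³ − (0.0772)³) = -1.447e-6 C.
Gauss's law: E·4πr² = Q_enc/ε₀.
E = k|Q_enc|/r² = (8.99×10^9)(1.447e-6)/(0.226)² = 2.55e5 N/C.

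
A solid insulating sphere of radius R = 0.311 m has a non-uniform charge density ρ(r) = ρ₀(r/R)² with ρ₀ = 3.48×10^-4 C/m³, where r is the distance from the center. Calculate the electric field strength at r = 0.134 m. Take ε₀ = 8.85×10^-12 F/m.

|E| = 1.96×10^5 N/C

Symmetry ⇒ E = E(r) r̂. Gaussian sphere of radius r = 0.134 m (r < R).
Integrate the density: Q_enc = 4π ∫₀^r ρ₀(r'/R)^2 r'² dr' = 4πρ₀ r^5/(5·R²) = 3.907×10^-7 C.
Gauss's law: E·4πr² = Q_enc/ε₀.
E = |Q_enc|/(4πε₀r²) = (3.907×10^-7)/(4π·8.85×10^-12·(0.134)²) = 1.96×10^5 N/C.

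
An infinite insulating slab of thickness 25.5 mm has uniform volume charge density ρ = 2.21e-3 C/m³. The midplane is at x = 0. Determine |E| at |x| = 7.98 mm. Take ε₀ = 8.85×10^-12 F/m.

E ≈ 1.99×10^6 N/C

By symmetry E is perpendicular to the slab. A Gaussian pillbox from −7.98 mm to +7.98 mm (face area A) lies entirely within the slab.
Q_enc = ρ·(2x)·A and flux = 2EA, so 2EA = 2ρxA/ε₀ ⇒ E = |ρ|x/ε₀.
E = (2.21×10^-3)(0.00798)/(8.85×10^-12) = 1.99e6 N/C.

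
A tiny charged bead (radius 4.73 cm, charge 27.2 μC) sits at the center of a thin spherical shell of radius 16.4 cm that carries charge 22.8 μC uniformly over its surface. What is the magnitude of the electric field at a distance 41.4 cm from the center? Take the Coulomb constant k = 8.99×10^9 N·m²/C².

Use a concentric Gaussian sphere at r = 41.4 cm (r > 16.4 cm, enclosing both).
Q_enc = (27.2 μC) + (22.8 μC) = 5.00e-5 C.
Gauss's law: E·4πr² = Q_enc/ε₀.
E = k|Q_enc|/r² = (8.99×10^9)(5.00e-5)/(0.414)² = 2.62×10^6 N/C.

2.62×10^6 N/C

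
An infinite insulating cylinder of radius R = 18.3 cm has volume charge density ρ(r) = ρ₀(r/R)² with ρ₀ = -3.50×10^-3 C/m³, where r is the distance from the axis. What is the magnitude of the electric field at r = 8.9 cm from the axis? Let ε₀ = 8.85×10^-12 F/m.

E ≈ 2.08×10^6 N/C

Coaxial Gaussian cylinder, radius r = 8.9 cm, length L (r < R).
Integrating ρ over the cross-section to radius r: λ_enc = (2πρ₀/R²) ∫₀^r r'^3 dr' = 2πρ₀ r^4/(4·R²) = -1.03e-5 C/m.
By Gauss's law (flux through the curved wall only), E·2πrL = λ_enc L/ε₀.
E = |λ_enc|/(2πε₀r) = (1.03×10^-5)/(2π·8.85×10^-12·0.089) = 2.08×10^6 N/C.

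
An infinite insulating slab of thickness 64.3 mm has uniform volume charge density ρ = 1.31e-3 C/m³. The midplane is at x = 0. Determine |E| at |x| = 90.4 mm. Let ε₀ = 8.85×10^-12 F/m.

The point |x| = 90.4 mm lies outside the slab (half-thickness 0.03215 m). A symmetric pillbox spanning the full slab encloses Q_enc = ρ·d·A.
Flux = 2EA ⇒ E = |ρ|d/(2ε₀), independent of distance outside.
E = (1.31e-3)(0.0643)/(2·8.85×10^-12) = 4.76×10^6 N/C.

E ≈ 4.76e6 N/C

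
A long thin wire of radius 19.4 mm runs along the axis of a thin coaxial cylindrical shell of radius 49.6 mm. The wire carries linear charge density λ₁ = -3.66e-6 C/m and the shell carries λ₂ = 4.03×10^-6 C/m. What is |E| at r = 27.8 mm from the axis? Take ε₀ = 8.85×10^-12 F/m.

E ≈ 2.37×10^6 V/m

Coaxial Gaussian cylinder, radius r = 27.8 mm, length L (between the conductors, 19.4 mm < r < 49.6 mm).
Only the inner wire is enclosed; the outer shell contributes nothing inside itself. λ_enc = λ₁ = -3.66×10^-6 C/m.
Applying ∮E·dA = Q_enc/ε₀ with the end caps contributing no flux:
E = |λ_enc|/(2πε₀r) = (3.66×10^-6)/(2π·8.85×10^-12·0.0278) = 2.37×10^6 N/C.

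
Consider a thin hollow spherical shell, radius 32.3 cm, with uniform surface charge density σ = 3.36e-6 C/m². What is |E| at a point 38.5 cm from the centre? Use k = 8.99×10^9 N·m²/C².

Take a concentric spherical Gaussian surface of radius r = 38.5 cm (r > 32.3 cm).
The entire shell is enclosed: Q_enc = σ·4πR² = (3.36×10^-6)·4π·(0.323)² = 4.405×10^-6 C.
By Gauss's law, ∮E·dA = E·4πr² = Q_enc/ε₀.
E = k|Q_enc|/r² = (8.99×10^9)(4.405×10^-6)/(0.385)² = 2.67×10^5 N/C.

E = 2.67×10^5 N/C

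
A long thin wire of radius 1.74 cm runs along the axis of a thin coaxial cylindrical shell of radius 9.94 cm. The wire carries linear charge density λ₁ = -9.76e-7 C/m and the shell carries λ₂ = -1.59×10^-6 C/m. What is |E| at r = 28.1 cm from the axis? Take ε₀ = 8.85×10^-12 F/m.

Coaxial Gaussian cylinder, radius r = 28.1 cm, length L (r > 9.94 cm, enclosing both).
λ_enc = λ₁ + λ₂ = (-9.76×10^-7) + (-1.59×10^-6) = -2.566×10^-6 C/m.
Since E is radial and uniform over the curved surface, Φ = E·2πrL = Q_enc/ε₀ = λ_enc L/ε₀.
E = |λ_enc|/(2πε₀r) = (2.566×10^-6)/(2π·8.85×10^-12·0.281) = 1.64×10^5 N/C.

|E| = 1.64×10^5 N/C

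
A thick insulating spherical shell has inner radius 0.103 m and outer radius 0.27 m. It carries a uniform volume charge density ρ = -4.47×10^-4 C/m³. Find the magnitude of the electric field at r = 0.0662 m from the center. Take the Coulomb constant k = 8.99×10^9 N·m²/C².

Use a concentric Gaussian sphere at r = 0.0662 m (r < 0.103 m, inside the empty cavity).
Q_enc = 0 (all charge lies at larger r); Gauss's law gives E = 0.

|E| = 0 V/m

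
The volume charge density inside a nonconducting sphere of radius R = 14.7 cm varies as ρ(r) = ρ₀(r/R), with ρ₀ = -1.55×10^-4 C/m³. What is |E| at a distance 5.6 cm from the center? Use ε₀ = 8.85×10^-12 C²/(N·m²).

E ≈ 9.34×10^4 N/C

Use a concentric Gaussian sphere at r = 5.6 cm (r < R).
Integrate the density: Q_enc = 4π ∫₀^r ρ₀(r'/R)^1 r'² dr' = 4πρ₀ r^4/(4·R) = -3.258×10^-8 C.
By Gauss's law, ∮E·dA = E·4πr² = Q_enc/ε₀.
E = |Q_enc|/(4πε₀r²) = (3.258e-8)/(4π·8.85×10^-12·(0.056)²) = 9.34e4 N/C.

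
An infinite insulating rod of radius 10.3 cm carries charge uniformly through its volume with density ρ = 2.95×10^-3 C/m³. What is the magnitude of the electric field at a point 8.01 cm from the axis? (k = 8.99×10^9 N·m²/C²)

1.33×10^7 N/C

Take a coaxial cylindrical Gaussian surface of radius r = 8.01 cm and length L (r < R).
Enclosed charge per unit length: λ_enc = ρ·πr² = (2.95e-3)π(0.0801)² = 5.946×10^-5 C/m.
By Gauss's law (flux through the curved wall only), E·2πrL = λ_enc L/ε₀.
E = 2k|λ_enc|/r = 2(8.99×10^9)(5.946×10^-5)/(0.0801) = 1.33×10^7 N/C.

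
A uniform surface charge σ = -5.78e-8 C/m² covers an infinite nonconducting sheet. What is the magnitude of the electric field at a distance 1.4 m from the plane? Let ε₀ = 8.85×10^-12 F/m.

|E| ≈ 3.27×10^3 V/m

By planar symmetry E is perpendicular to the sheet and uniform; use a Gaussian pillbox with flat faces of area A on each side of the sheet.
Only the two end caps contribute flux: Φ = 2EA. With Q_enc = σA, Gauss's law gives E = |σ|/(2ε₀).
E = |σ|/(2ε₀) = (5.78×10^-8)/(2·8.85×10^-12) = 3.27×10^3 N/C.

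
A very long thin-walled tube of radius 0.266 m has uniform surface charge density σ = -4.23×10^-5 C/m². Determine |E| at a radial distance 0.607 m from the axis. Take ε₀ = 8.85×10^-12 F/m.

|E| = 2.09×10^6 N/C

Take a coaxial cylindrical Gaussian surface of radius r = 0.607 m and length L (r > 0.266 m).
The whole shell is enclosed: λ_enc = σ·2πR = (-4.23e-5)·2π·(0.266) = -7.07×10^-5 C/m.
By Gauss's law (flux through the curved wall only), E·2πrL = λ_enc L/ε₀.
E = |λ_enc|/(2πε₀r) = (7.07e-5)/(2π·8.85×10^-12·0.607) = 2.09×10^6 N/C.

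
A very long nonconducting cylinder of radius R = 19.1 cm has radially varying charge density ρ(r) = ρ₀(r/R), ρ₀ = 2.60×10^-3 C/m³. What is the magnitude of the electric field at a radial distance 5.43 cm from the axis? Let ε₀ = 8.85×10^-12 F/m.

Take a coaxial cylindrical Gaussian surface of radius r = 5.43 cm and length L (r < R).
λ_enc = ∫₀^r ρ(r')·2πr' dr' = (2πρ₀/R)·r^3/3 = 4.565×10^-6 C/m.
Applying ∮E·dA = Q_enc/ε₀ with the end caps contributing no flux:
E = |λ_enc|/(2πε₀r) = (4.565e-6)/(2π·8.85×10^-12·0.0543) = 1.51×10^6 N/C.

|E| = 1.51×10^6 V/m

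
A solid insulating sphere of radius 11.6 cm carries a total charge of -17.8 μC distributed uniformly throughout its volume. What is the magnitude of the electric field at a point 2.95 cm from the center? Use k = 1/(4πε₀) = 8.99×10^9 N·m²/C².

E = 3.02×10^6 N/C

By spherical symmetry E is radial; choose a Gaussian sphere of radius r = 2.95 cm (r < R).
Only the charge within r is enclosed: Q_enc = Q·(r/R)³ = (-17.8 μC)·(2.95 cm/11.6 cm)³ = -2.928e-7 C.
By Gauss's law, ∮E·dA = E·4πr² = Q_enc/ε₀.
E = k|Q_enc|/r² = (8.99×10^9)(2.928e-7)/(0.0295)² = 3.02×10^6 N/C.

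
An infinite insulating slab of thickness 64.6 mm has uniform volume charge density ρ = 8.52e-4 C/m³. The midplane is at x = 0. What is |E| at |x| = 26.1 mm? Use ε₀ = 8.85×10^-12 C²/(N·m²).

By symmetry E is perpendicular to the slab. A Gaussian pillbox from −26.1 mm to +26.1 mm (face area A) lies entirely within the slab.
Q_enc = ρ·(2x)·A and flux = 2EA, so 2EA = 2ρxA/ε₀ ⇒ E = |ρ|x/ε₀.
E = (8.52×10^-4)(0.0261)/(8.85×10^-12) = 2.51×10^6 N/C.

|E| ≈ 2.51e6 V/m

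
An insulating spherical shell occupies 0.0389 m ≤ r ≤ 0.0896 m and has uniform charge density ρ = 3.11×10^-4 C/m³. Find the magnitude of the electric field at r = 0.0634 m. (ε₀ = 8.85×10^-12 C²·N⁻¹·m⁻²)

By spherical symmetry E is radial; choose a Gaussian sphere of radius r = 0.0634 m (within the shell material, 0.0389 m < r < 0.0896 m).
Only the shell between 0.0389 m and r is enclosed: Q_enc = ρ·(4π/3)(r³ − a³) = (3.11×10^-4)·(4π/3)·((0.0634)³ − (0.0389)³) = 2.553×10^-7 C.
Gauss's law: E·4πr² = Q_enc/ε₀.
E = |Q_enc|/(4πε₀r²) = (2.553×10^-7)/(4π·8.85×10^-12·(0.0634)²) = 5.71×10^5 N/C.

E ≈ 5.71e5 V/m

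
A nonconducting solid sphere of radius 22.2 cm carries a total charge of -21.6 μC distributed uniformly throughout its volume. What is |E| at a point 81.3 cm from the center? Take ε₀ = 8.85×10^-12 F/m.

Take a concentric spherical Gaussian surface of radius r = 81.3 cm (r > R, so the entire charge is enclosed).
Q_enc = -21.6 μC = -2.16×10^-5 C.
Gauss's law: E·4πr² = Q_enc/ε₀.
E = |Q_enc|/(4πε₀r²) = (2.16e-5)/(4π·8.85×10^-12·(0.813)²) = 2.94×10^5 N/C.

E = 2.94×10^5 N/C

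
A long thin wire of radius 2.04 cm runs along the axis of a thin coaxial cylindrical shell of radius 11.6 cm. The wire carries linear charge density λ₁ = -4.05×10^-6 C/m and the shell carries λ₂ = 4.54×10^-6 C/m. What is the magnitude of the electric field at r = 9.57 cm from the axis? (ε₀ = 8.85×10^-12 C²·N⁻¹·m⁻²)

Coaxial Gaussian cylinder, radius r = 9.57 cm, length L (between the conductors, 2.04 cm < r < 11.6 cm).
Only the inner wire is enclosed; the outer shell contributes nothing inside itself. λ_enc = λ₁ = -4.05×10^-6 C/m.
Since E is radial and uniform over the curved surface, Φ = E·2πrL = Q_enc/ε₀ = λ_enc L/ε₀.
E = |λ_enc|/(2πε₀r) = (4.05×10^-6)/(2π·8.85×10^-12·0.0957) = 7.61e5 N/C.

7.61e5 N/C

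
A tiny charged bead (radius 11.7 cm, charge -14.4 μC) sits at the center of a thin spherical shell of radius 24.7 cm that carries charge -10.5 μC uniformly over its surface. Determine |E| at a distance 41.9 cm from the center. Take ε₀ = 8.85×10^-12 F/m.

|E| = 1.28e6 N/C

Symmetry ⇒ E = E(r) r̂. Gaussian sphere of radius r = 41.9 cm (r > 24.7 cm, enclosing both).
Q_enc = (-14.4 μC) + (-10.5 μC) = -2.49×10^-5 C.
By Gauss's law, ∮E·dA = E·4πr² = Q_enc/ε₀.
E = |Q_enc|/(4πε₀r²) = (2.49×10^-5)/(4π·8.85×10^-12·(0.419)²) = 1.28×10^6 N/C.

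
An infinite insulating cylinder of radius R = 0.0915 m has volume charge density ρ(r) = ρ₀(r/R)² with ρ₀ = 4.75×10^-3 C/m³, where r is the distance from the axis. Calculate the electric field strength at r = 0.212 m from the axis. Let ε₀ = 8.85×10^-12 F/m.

Coaxial Gaussian cylinder, radius r = 0.212 m, length L (r > R, full charge per length enclosed).
λ_enc = 2π ∫₀^R ρ₀(r'/R)^2 r' dr' = 2πρ₀R²/4 = 6.247e-5 C/m.
By Gauss's law (flux through the curved wall only), E·2πrL = λ_enc L/ε₀.
E = |λ_enc|/(2πε₀r) = (6.247×10^-5)/(2π·8.85×10^-12·0.212) = 5.30×10^6 N/C.

E = 5.30e6 V/m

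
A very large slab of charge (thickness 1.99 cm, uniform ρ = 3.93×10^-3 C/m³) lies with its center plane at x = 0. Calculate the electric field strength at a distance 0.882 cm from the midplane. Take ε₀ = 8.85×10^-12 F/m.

3.92×10^6 N/C

By symmetry E is perpendicular to the slab. A Gaussian pillbox from −0.882 cm to +0.882 cm (face area A) lies entirely within the slab.
Q_enc = ρ·(2x)·A and flux = 2EA, so 2EA = 2ρxA/ε₀ ⇒ E = |ρ|x/ε₀.
E = (3.93×10^-3)(0.00882)/(8.85×10^-12) = 3.92e6 N/C.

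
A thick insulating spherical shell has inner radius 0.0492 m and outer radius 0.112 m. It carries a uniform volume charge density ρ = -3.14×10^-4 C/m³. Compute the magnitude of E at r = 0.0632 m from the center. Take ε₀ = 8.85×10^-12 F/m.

Take a concentric spherical Gaussian surface of radius r = 0.0632 m (within the shell material, 0.0492 m < r < 0.112 m).
Enclosed charge is the volume from a to r: Q_enc = (4π/3)ρ(r³ − a³) = -1.754×10^-7 C.
By Gauss's law, ∮E·dA = E·4πr² = Q_enc/ε₀.
E = |Q_enc|/(4πε₀r²) = (1.754e-7)/(4π·8.85×10^-12·(0.0632)²) = 3.95e5 N/C.

E = 3.95e5 N/C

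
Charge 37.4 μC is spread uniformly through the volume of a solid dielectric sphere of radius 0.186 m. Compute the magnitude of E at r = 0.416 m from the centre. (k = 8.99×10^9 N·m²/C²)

|E| = 1.94×10^6 N/C

Symmetry ⇒ E = E(r) r̂. Gaussian sphere of radius r = 0.416 m (r > R, so the entire charge is enclosed).
Q_enc = 37.4 μC = 3.74×10^-5 C.
Gauss's law: E·4πr² = Q_enc/ε₀.
E = k|Q_enc|/r² = (8.99×10^9)(3.74×10^-5)/(0.416)² = 1.94×10^6 N/C.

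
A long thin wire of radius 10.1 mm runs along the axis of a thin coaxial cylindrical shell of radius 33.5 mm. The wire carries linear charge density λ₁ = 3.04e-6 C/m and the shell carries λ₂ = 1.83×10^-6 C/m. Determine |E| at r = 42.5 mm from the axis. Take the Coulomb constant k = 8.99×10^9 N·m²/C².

Take a coaxial cylindrical Gaussian surface of radius r = 42.5 mm and length L (r > 33.5 mm, enclosing both).
λ_enc = λ₁ + λ₂ = (3.04e-6) + (1.83×10^-6) = 4.87×10^-6 C/m.
Gauss's law: E·2πrL = λ_enc L/ε₀.
E = 2k|λ_enc|/r = 2(8.99×10^9)(4.87×10^-6)/(0.0425) = 2.06e6 N/C.

2.06e6 V/m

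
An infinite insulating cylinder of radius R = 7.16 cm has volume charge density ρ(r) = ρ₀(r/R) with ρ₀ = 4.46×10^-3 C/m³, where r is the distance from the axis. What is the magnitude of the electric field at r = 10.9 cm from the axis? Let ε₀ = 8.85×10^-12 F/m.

|E| ≈ 7.90×10^6 V/m

Take a coaxial cylindrical Gaussian surface of radius r = 10.9 cm and length L (r > R, full charge per length enclosed).
λ_enc = 2π ∫₀^R ρ₀(r'/R)^1 r' dr' = 2πρ₀R²/3 = 4.789×10^-5 C/m.
Gauss's law: E·2πrL = λ_enc L/ε₀.
E = |λ_enc|/(2πε₀r) = (4.789×10^-5)/(2π·8.85×10^-12·0.109) = 7.90×10^6 N/C.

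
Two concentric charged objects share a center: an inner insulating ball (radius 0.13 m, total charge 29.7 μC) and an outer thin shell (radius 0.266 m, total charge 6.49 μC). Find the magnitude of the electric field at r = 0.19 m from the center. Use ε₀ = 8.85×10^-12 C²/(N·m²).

Symmetry ⇒ E = E(r) r̂. Gaussian sphere of radius r = 0.19 m (between the bodies, 0.13 m < r < 0.266 m).
The shell at 0.266 m lies outside the Gaussian surface, so Q_enc = 29.7 μC = 2.97e-5 C.
By Gauss's law, ∮E·dA = E·4πr² = Q_enc/ε₀.
E = |Q_enc|/(4πε₀r²) = (2.97×10^-5)/(4π·8.85×10^-12·(0.19)²) = 7.40×10^6 N/C.

|E| = 7.40×10^6 N/C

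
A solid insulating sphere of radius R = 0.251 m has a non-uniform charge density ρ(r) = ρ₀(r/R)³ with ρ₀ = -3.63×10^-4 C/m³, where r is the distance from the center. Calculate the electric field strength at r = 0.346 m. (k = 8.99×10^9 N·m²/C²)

E ≈ 9.03×10^5 N/C

Take a concentric spherical Gaussian surface of radius r = 0.346 m (r > R, all charge enclosed).
Q_enc = 4π ∫₀^R ρ₀(r'/R)^3 r'² dr' = 4πρ₀R³/6 = -1.202×10^-5 C.
Applying ∮E·dA = Q_enc/ε₀ with Φ = E(4πr²):
E = k|Q_enc|/r² = (8.99×10^9)(1.202e-5)/(0.346)² = 9.03×10^5 N/C.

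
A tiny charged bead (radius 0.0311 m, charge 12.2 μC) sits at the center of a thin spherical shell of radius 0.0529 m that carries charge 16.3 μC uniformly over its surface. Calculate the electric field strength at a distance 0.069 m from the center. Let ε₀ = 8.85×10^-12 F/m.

E = 5.38×10^7 V/m

Use a concentric Gaussian sphere at r = 0.069 m (r > 0.0529 m, enclosing both).
Q_enc = (12.2 μC) + (16.3 μC) = 2.85e-5 C.
Applying ∮E·dA = Q_enc/ε₀ with Φ = E(4πr²):
E = |Q_enc|/(4πε₀r²) = (2.85×10^-5)/(4π·8.85×10^-12·(0.069)²) = 5.38×10^7 N/C.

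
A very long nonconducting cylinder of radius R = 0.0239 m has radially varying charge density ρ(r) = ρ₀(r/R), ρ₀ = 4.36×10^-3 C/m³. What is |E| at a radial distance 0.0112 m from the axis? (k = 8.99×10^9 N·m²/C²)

E ≈ 8.62×10^5 N/C

By cylindrical symmetry E is radial; use a coaxial Gaussian cylinder of radius 0.0112 m and length L (r < R).
Integrating ρ over the cross-section to radius r: λ_enc = (2πρ₀/R) ∫₀^r r'^2 dr' = 2πρ₀ r^3/(3·R) = 5.368×10^-7 C/m.
Since E is radial and uniform over the curved surface, Φ = E·2πrL = Q_enc/ε₀ = λ_enc L/ε₀.
E = 2k|λ_enc|/r = 2(8.99×10^9)(5.368×10^-7)/(0.0112) = 8.62e5 N/C.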